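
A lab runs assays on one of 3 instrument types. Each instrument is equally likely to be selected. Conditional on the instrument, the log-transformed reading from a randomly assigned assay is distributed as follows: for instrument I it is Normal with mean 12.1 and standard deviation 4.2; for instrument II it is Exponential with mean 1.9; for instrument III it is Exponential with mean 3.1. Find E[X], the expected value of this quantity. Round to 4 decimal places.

5.7000

Component means — I: 12.1; II: 1.9; III: 3.1.
E[X] = 0.333333·12.1 + 0.333333·1.9 + 0.333333·3.1 = 5.7.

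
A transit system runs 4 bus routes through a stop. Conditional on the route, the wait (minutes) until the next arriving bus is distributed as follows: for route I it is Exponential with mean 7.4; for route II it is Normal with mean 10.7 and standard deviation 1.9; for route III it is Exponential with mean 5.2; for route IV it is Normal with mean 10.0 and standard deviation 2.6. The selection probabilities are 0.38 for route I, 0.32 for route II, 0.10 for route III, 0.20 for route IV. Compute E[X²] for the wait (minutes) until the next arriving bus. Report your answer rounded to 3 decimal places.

106.170

For each component E[X²] = Var + (mean)², giving I: 109.52; II: 118.1; III: 54.08; IV: 106.76.
Overall E[X²] = 0.38·109.52 + 0.32·118.1 + 0.1·54.08 + 0.2·106.76 = 106.17.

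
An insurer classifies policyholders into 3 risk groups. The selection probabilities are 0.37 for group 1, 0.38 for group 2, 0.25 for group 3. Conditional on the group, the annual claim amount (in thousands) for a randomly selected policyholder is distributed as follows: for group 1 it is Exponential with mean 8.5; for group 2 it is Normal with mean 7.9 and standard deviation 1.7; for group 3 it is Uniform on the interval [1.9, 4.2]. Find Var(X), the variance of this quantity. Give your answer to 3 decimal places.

32.974

Per component, 1: μ=8.5, E[X²]=144.5; 2: μ=7.9, E[X²]=65.3; 3: μ=3.05, E[X²]=9.74333.
E[X] = 0.37·8.5 + 0.38·7.9 + 0.25·3.05 = 6.9095.
E[X²] = 0.37·144.5 + 0.38·65.3 + 0.25·9.74333 = 80.7148.
Var(X) = E[X²] − (E[X])² = 80.7148 − 47.7412 = 32.9736.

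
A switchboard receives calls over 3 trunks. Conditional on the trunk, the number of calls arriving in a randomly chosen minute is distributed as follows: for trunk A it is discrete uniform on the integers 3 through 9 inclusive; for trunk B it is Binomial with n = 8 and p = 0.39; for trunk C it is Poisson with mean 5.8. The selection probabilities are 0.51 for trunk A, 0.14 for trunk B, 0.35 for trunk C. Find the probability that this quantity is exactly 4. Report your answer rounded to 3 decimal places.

0.154

Conditional on each trunk, P(X = 4): A: 0.142857; B: 0.224221; C: 0.142755.
By total probability, P(X = 4) = 0.51·0.142857 + 0.14·0.224221 + 0.35·0.142755 = 0.154212.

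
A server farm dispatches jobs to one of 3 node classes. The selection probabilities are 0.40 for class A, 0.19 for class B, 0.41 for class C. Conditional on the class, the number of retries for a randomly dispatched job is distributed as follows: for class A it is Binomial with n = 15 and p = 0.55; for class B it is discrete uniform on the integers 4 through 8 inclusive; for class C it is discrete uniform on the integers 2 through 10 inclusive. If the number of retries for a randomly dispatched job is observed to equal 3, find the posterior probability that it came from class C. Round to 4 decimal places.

Likelihoods P(X=3 | ·): A: 0.00521975; B: 0; C: 0.111111.
Posterior ∝ prior × likelihood. Numerator for C: 0.41·0.111111 = 0.0455556.
Normalizing constant: 0.4·0.00521975 + 0.19·0 + 0.41·0.111111 = 0.0476435.
P(C | observation) = 0.0455556 / 0.0476435 = 0.956177.

0.9562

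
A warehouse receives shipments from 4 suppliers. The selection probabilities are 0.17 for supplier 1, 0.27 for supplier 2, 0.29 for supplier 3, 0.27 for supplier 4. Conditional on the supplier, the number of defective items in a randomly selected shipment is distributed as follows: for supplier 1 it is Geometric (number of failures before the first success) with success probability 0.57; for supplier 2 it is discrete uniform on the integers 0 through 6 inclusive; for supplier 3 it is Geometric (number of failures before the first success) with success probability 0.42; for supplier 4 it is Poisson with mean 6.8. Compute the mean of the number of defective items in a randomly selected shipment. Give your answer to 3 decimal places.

Component means — 1: 0.754386; 2: 3; 3: 1.38095; 4: 6.8.
E[X] = 0.17·0.754386 + 0.27·3 + 0.29·1.38095 + 0.27·6.8 = 3.17472.

3.175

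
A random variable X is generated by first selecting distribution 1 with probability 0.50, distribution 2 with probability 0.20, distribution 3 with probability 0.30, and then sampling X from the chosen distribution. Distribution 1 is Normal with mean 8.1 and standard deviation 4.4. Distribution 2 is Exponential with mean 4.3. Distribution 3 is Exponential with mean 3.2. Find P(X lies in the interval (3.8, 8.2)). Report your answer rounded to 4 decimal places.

Conditional on each component, P(3.8 < X < 8.2): 1: 0.344849; 2: 0.264714; 3: 0.227871.
By total probability, P(3.8 < X < 8.2) = 0.5·0.344849 + 0.2·0.264714 + 0.3·0.227871 = 0.293729.

0.2937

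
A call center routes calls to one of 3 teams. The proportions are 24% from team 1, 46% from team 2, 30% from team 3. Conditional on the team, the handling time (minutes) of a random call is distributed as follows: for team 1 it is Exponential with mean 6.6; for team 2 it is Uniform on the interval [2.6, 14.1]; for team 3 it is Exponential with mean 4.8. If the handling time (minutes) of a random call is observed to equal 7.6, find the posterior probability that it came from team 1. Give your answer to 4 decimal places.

0.1787

Likelihoods f(7.6 | ·): 1: 0.0479026; 2: 0.0869565; 3: 0.0427687.
Posterior ∝ prior × likelihood. Numerator for 1: 0.24·0.0479026 = 0.0114966.
Normalizing constant: 0.24·0.0479026 + 0.46·0.0869565 + 0.3·0.0427687 = 0.0643272.
P(1 | observation) = 0.0114966 / 0.0643272 = 0.178721.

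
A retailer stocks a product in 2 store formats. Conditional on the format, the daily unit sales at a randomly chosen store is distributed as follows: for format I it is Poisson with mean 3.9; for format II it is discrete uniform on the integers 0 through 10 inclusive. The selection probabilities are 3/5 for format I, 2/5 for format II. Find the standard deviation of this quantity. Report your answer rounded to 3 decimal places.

Per component, I: μ=3.9, E[X²]=19.11; II: μ=5, E[X²]=35.
E[X] = 0.6·3.9 + 0.4·5 = 4.34.
E[X²] = 0.6·19.11 + 0.4·35 = 25.466.
Var(X) = E[X²] − (E[X])² = 25.466 − 18.8356 = 6.6304.
SD(X) = √6.6304 = 2.57496.

2.575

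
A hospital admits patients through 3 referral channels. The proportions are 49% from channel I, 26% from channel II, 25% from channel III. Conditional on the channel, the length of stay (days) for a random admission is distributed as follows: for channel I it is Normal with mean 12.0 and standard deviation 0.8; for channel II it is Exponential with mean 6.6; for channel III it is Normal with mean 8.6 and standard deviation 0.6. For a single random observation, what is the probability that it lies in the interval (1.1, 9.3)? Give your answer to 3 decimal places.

Conditional on each channel, P(1.1 < X < 9.3): I: 0.000369078; II: 0.602116; III: 0.878327.
By total probability, P(1.1 < X < 9.3) = 0.49·0.000369078 + 0.26·0.602116 + 0.25·0.878327 = 0.376313.

0.376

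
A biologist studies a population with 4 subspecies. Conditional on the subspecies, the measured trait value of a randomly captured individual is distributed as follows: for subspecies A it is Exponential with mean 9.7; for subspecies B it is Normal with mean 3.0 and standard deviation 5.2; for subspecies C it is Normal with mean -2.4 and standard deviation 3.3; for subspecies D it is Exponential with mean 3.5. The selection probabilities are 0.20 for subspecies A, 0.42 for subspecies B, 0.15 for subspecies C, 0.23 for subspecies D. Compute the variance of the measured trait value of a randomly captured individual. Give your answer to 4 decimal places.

47.6193

Per component, A: μ=9.7, E[X²]=188.18; B: μ=3, E[X²]=36.04; C: μ=-2.4, E[X²]=16.65; D: μ=3.5, E[X²]=24.5.
E[X] = 0.2·9.7 + 0.42·3 + 0.15·-2.4 + 0.23·3.5 = 3.645.
E[X²] = 0.2·188.18 + 0.42·36.04 + 0.15·16.65 + 0.23·24.5 = 60.9053.
Var(X) = E[X²] − (E[X])² = 60.9053 − 13.286 = 47.6193.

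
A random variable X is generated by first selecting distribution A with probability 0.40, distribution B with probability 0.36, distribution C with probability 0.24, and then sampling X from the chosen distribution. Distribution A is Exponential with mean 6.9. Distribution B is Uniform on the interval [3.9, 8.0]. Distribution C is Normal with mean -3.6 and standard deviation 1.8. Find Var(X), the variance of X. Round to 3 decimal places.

38.920

Per component, A: μ=6.9, E[X²]=95.22; B: μ=5.95, E[X²]=36.8033; C: μ=-3.6, E[X²]=16.2.
E[X] = 0.4·6.9 + 0.36·5.95 + 0.24·-3.6 = 4.038.
E[X²] = 0.4·95.22 + 0.36·36.8033 + 0.24·16.2 = 55.2252.
Var(X) = E[X²] − (E[X])² = 55.2252 − 16.3054 = 38.9198.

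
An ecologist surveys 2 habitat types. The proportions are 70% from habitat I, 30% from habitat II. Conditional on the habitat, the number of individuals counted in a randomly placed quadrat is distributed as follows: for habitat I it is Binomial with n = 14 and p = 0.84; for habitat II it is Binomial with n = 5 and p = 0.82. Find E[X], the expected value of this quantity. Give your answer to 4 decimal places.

Component means — I: 11.76; II: 4.1.
E[X] = 0.7·11.76 + 0.3·4.1 = 9.462.

9.4620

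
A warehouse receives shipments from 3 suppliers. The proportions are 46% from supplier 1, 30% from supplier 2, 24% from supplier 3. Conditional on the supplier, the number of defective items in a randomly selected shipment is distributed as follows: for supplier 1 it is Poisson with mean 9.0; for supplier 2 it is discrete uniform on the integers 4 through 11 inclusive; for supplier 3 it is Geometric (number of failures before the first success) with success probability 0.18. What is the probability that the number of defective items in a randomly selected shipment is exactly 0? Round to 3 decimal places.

Conditional on each supplier, P(X = 0): 1: 0.00012341; 2: 0; 3: 0.18.
By total probability, P(X = 0) = 0.46·0.00012341 + 0.3·0 + 0.24·0.18 = 0.0432568.

0.043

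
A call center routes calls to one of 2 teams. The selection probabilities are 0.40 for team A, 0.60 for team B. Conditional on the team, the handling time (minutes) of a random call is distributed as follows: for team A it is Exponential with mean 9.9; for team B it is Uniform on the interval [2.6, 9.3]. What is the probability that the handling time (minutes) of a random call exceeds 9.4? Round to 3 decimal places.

0.155

Conditional on each team, P(X > 9.4): A: 0.386936; B: 0.
By total probability, P(X > 9.4) = 0.4·0.386936 + 0.6·0 = 0.154775.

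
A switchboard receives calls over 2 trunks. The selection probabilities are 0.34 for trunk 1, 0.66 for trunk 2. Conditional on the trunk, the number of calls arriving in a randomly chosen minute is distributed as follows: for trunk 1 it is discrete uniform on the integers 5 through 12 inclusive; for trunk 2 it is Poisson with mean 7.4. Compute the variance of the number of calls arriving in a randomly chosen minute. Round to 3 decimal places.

6.941

Per component, 1: μ=8.5, E[X²]=77.5; 2: μ=7.4, E[X²]=62.16.
E[X] = 0.34·8.5 + 0.66·7.4 = 7.774.
E[X²] = 0.34·77.5 + 0.66·62.16 = 67.3756.
Var(X) = E[X²] − (E[X])² = 67.3756 − 60.4351 = 6.94052.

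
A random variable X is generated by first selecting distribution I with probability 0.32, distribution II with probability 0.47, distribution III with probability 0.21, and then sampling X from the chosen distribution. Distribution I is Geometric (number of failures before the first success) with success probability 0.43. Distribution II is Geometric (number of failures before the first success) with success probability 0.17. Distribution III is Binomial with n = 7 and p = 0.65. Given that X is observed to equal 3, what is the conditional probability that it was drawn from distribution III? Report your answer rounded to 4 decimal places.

0.2985

Likelihoods P(X=3 | ·): I: 0.079633; II: 0.0972038; III: 0.144238.
Posterior ∝ prior × likelihood. Numerator for III: 0.21·0.144238 = 0.03029.
Normalizing constant: 0.32·0.079633 + 0.47·0.0972038 + 0.21·0.144238 = 0.101458.
P(III | observation) = 0.03029 / 0.101458 = 0.298546.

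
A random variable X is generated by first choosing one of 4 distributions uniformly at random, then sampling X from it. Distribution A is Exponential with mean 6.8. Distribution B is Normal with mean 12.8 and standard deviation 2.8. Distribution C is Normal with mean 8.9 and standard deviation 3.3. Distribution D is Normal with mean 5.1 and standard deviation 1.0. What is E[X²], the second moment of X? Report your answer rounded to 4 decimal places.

For each component E[X²] = Var + (mean)², giving A: 92.48; B: 171.68; C: 90.1; D: 27.01.
Overall E[X²] = 0.25·92.48 + 0.25·171.68 + 0.25·90.1 + 0.25·27.01 = 95.3175.

95.3175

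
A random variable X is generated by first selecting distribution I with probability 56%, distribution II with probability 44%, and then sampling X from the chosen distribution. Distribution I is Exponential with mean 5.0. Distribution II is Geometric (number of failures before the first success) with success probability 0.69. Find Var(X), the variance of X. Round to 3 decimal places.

19.389

Per component, I: μ=5, E[X²]=50; II: μ=0.449275, E[X²]=0.852972.
E[X] = 0.56·5 + 0.44·0.449275 = 2.99768.
E[X²] = 0.56·50 + 0.44·0.852972 = 28.3753.
Var(X) = E[X²] − (E[X])² = 28.3753 − 8.98609 = 19.3892.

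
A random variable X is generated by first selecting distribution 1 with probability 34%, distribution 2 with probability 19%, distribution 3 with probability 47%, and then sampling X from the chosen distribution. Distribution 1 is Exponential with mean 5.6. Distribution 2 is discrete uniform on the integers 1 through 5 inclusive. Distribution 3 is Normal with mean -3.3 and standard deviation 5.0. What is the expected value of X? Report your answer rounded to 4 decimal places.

0.9230

Component means — 1: 5.6; 2: 3; 3: -3.3.
E[X] = 0.34·5.6 + 0.19·3 + 0.47·-3.3 = 0.923.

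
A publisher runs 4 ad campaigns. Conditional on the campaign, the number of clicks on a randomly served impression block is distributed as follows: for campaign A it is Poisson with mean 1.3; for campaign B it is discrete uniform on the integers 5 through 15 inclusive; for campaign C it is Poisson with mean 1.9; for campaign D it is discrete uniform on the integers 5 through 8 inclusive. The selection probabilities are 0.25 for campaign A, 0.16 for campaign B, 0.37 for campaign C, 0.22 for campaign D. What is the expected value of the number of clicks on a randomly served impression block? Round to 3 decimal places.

Component means — A: 1.3; B: 10; C: 1.9; D: 6.5.
E[X] = 0.25·1.3 + 0.16·10 + 0.37·1.9 + 0.22·6.5 = 4.058.

4.058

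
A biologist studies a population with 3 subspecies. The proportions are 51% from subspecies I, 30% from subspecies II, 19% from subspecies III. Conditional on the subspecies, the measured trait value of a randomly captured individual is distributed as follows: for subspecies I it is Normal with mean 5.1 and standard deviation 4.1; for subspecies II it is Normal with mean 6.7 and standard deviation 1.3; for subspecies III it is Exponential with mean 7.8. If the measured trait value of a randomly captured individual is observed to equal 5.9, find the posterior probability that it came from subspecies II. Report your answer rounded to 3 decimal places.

Likelihoods f(5.9 | ·): I: 0.0954682; II: 0.253941; III: 0.0601729.
Posterior ∝ prior × likelihood. Numerator for II: 0.3·0.253941 = 0.0761824.
Normalizing constant: 0.51·0.0954682 + 0.3·0.253941 + 0.19·0.0601729 = 0.136304.
P(II | observation) = 0.0761824 / 0.136304 = 0.558915.

0.559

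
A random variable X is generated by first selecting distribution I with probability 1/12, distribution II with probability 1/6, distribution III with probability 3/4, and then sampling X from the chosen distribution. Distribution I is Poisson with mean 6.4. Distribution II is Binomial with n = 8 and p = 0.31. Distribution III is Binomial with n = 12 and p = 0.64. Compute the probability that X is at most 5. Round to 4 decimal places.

0.2692

Conditional on each component, P(X ≤ 5): I: 0.383744; II: 0.986565; III: 0.097021.
By total probability, P(X ≤ 5) = 0.0833333·0.383744 + 0.166667·0.986565 + 0.75·0.097021 = 0.269172.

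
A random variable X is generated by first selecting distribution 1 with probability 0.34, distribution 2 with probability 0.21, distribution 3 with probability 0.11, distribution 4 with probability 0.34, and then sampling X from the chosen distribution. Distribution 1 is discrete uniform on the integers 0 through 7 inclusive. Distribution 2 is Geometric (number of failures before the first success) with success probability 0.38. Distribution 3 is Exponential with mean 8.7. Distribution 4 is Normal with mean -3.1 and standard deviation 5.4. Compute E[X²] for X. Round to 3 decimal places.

37.244

For each component E[X²] = Var + (mean)², giving 1: 17.5; 2: 6.95568; 3: 151.38; 4: 38.77.
Overall E[X²] = 0.34·17.5 + 0.21·6.95568 + 0.11·151.38 + 0.34·38.77 = 37.2443.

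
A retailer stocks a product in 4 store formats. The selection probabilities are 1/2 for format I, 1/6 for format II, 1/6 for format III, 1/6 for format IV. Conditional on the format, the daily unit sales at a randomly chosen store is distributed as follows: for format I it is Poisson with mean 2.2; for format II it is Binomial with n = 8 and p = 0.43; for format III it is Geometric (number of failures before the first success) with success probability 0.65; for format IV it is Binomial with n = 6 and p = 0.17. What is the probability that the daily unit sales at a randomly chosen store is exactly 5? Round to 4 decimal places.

Conditional on each format, P(X = 5): I: 0.0475866; II: 0.15246; III: 0.00341392; IV: 0.000707089.
By total probability, P(X = 5) = 0.5·0.0475866 + 0.166667·0.15246 + 0.166667·0.00341392 + 0.166667·0.000707089 = 0.0498901.

0.0499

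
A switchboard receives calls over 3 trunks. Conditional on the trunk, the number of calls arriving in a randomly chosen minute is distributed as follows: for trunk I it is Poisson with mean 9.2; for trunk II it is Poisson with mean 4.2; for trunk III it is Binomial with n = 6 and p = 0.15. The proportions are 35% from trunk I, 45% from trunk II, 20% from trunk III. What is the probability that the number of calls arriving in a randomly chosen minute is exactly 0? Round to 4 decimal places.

Conditional on each trunk, P(X = 0): I: 0.000101039; II: 0.0149956; III: 0.37715.
By total probability, P(X = 0) = 0.35·0.000101039 + 0.45·0.0149956 + 0.2·0.37715 = 0.0822133.

0.0822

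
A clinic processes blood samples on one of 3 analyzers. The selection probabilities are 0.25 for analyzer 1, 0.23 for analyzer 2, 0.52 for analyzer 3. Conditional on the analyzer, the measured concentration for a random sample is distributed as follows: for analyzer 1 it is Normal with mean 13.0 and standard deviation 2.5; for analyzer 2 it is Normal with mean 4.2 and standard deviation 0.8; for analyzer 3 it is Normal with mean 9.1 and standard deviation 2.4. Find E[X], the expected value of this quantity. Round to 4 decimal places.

Component means — 1: 13; 2: 4.2; 3: 9.1.
E[X] = 0.25·13 + 0.23·4.2 + 0.52·9.1 = 8.948.

8.9480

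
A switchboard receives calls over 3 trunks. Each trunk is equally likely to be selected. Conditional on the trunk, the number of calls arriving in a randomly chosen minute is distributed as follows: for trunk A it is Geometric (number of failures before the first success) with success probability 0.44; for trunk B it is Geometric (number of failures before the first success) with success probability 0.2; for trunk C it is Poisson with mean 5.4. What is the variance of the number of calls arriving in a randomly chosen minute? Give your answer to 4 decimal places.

12.3678

Per component, A: μ=1.27273, E[X²]=4.5124; B: μ=4, E[X²]=36; C: μ=5.4, E[X²]=34.56.
E[X] = 0.333333·1.27273 + 0.333333·4 + 0.333333·5.4 = 3.55758.
E[X²] = 0.333333·4.5124 + 0.333333·36 + 0.333333·34.56 = 25.0241.
Var(X) = E[X²] − (E[X])² = 25.0241 − 12.6563 = 12.3678.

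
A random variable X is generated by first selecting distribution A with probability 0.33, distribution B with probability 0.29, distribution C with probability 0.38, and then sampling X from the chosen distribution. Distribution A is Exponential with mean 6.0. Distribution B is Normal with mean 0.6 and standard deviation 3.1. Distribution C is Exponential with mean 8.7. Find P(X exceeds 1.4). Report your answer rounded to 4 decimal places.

0.7003

Conditional on each component, P(X > 1.4): A: 0.79189; B: 0.398179; C: 0.851361.
By total probability, P(X > 1.4) = 0.33·0.79189 + 0.29·0.398179 + 0.38·0.851361 = 0.700312.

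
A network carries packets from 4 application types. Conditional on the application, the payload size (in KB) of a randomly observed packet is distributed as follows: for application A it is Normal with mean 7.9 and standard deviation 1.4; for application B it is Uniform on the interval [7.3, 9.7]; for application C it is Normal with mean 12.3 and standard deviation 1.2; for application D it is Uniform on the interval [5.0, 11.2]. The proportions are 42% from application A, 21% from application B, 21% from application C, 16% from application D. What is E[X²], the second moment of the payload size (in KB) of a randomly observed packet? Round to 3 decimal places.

For each component E[X²] = Var + (mean)², giving A: 64.37; B: 72.73; C: 152.73; D: 68.8133.
Overall E[X²] = 0.42·64.37 + 0.21·72.73 + 0.21·152.73 + 0.16·68.8133 = 85.3921.

85.392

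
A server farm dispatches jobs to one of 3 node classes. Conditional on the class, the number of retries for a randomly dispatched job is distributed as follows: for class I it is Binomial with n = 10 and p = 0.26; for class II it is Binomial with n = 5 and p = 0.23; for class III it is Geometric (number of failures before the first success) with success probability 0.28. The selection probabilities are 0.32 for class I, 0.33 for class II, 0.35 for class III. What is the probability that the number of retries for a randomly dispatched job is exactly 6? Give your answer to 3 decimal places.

Conditional on each class, P(X = 6): I: 0.019453; II: 0; III: 0.0390079.
By total probability, P(X = 6) = 0.32·0.019453 + 0.33·0 + 0.35·0.0390079 = 0.0198777.

0.020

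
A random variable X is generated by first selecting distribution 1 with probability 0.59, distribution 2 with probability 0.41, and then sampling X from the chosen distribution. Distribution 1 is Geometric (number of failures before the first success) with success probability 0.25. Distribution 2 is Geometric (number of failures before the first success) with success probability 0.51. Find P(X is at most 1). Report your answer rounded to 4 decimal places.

Conditional on each component, P(X ≤ 1): 1: 0.4375; 2: 0.7599.
By total probability, P(X ≤ 1) = 0.59·0.4375 + 0.41·0.7599 = 0.569684.

0.5697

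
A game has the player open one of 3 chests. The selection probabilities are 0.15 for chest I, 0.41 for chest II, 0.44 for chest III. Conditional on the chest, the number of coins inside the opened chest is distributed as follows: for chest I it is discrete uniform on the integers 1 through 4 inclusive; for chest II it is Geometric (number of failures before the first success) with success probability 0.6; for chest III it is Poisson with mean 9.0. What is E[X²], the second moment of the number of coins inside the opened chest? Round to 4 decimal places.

41.3628

For each component E[X²] = Var + (mean)², giving I: 7.5; II: 1.55556; III: 90.
Overall E[X²] = 0.15·7.5 + 0.41·1.55556 + 0.44·90 = 41.3628.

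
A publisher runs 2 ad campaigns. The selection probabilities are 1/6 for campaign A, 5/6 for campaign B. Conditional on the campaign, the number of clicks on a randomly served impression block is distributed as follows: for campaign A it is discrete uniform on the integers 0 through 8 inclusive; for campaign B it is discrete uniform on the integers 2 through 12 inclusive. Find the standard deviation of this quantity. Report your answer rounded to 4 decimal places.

Per component, A: μ=4, E[X²]=22.6667; B: μ=7, E[X²]=59.
E[X] = 0.166667·4 + 0.833333·7 = 6.5.
E[X²] = 0.166667·22.6667 + 0.833333·59 = 52.9444.
Var(X) = E[X²] − (E[X])² = 52.9444 − 42.25 = 10.6944.
SD(X) = √10.6944 = 3.27024.

3.2702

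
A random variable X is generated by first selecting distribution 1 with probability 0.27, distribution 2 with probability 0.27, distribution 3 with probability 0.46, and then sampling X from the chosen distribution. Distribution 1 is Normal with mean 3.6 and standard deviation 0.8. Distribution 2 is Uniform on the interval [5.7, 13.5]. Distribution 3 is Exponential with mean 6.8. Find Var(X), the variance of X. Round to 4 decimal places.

27.6820

Per component, 1: μ=3.6, E[X²]=13.6; 2: μ=9.6, E[X²]=97.23; 3: μ=6.8, E[X²]=92.48.
E[X] = 0.27·3.6 + 0.27·9.6 + 0.46·6.8 = 6.692.
E[X²] = 0.27·13.6 + 0.27·97.23 + 0.46·92.48 = 72.4649.
Var(X) = E[X²] − (E[X])² = 72.4649 − 44.7829 = 27.682.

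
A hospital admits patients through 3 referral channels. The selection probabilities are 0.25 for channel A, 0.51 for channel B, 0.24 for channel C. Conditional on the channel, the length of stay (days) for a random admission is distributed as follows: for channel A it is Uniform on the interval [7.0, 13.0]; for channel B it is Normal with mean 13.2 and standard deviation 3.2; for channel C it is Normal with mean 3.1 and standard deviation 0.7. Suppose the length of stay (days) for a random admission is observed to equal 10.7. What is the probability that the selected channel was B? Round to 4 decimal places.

0.5293

Likelihoods f(10.7 | ·): A: 0.166667; B: 0.0918806; C: 1.44221e-26.
Posterior ∝ prior × likelihood. Numerator for B: 0.51·0.0918806 = 0.0468591.
Normalizing constant: 0.25·0.166667 + 0.51·0.0918806 + 0.24·1.44221e-26 = 0.0885258.
P(B | observation) = 0.0468591 / 0.0885258 = 0.529327.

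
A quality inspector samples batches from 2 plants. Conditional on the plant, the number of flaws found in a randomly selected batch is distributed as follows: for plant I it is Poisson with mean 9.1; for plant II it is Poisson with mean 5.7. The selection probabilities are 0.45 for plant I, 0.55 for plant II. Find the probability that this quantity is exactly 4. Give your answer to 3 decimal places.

0.095

Conditional on each plant, P(X = 4): I: 0.0319062; II: 0.147167.
By total probability, P(X = 4) = 0.45·0.0319062 + 0.55·0.147167 = 0.0952995.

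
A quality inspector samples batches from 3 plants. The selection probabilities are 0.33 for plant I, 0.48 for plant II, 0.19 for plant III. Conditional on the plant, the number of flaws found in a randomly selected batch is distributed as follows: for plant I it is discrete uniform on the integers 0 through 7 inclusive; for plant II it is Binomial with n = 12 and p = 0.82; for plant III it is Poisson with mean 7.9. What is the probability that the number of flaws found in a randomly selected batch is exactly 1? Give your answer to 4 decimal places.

Conditional on each plant, P(X = 1): I: 0.125; II: 6.32401e-08; III: 0.00292887.
By total probability, P(X = 1) = 0.33·0.125 + 0.48·6.32401e-08 + 0.19·0.00292887 = 0.0418065.

0.0418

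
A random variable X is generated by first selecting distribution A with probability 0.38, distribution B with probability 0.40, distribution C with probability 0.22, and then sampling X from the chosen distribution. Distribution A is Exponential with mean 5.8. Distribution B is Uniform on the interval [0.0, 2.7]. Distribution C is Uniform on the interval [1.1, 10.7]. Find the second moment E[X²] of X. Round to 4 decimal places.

35.8862

For each component E[X²] = Var + (mean)², giving A: 67.28; B: 2.43; C: 42.49.
Overall E[X²] = 0.38·67.28 + 0.4·2.43 + 0.22·42.49 = 35.8862.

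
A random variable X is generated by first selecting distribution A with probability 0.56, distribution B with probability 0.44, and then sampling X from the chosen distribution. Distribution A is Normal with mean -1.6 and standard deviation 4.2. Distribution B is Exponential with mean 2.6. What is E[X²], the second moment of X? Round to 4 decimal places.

17.2608

For each component E[X²] = Var + (mean)², giving A: 20.2; B: 13.52.
Overall E[X²] = 0.56·20.2 + 0.44·13.52 = 17.2608.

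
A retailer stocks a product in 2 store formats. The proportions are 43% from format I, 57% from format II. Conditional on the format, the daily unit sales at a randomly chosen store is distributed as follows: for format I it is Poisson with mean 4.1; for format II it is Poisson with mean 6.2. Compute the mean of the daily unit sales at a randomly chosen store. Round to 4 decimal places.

Component means — I: 4.1; II: 6.2.
E[X] = 0.43·4.1 + 0.57·6.2 = 5.297.

5.2970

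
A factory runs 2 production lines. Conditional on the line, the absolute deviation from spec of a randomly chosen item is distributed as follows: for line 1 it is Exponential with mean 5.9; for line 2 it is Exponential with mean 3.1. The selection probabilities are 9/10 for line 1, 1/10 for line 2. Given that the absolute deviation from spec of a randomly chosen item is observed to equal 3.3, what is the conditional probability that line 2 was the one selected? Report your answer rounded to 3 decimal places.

0.113

Likelihoods f(3.3 | ·): 1: 0.0968808; 2: 0.111256.
Posterior ∝ prior × likelihood. Numerator for 2: 0.1·0.111256 = 0.0111256.
Normalizing constant: 0.9·0.0968808 + 0.1·0.111256 = 0.0983183.
P(2 | observation) = 0.0111256 / 0.0983183 = 0.113159.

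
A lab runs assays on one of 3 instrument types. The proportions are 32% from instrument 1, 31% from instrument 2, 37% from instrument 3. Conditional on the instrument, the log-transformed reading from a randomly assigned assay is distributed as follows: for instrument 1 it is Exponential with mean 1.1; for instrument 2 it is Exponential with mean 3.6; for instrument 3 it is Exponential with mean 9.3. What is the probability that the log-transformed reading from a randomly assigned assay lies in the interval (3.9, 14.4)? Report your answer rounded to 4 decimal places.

Conditional on each instrument, P(3.9 < X < 14.4): 1: 0.0288534; 2: 0.32015; 3: 0.44488.
By total probability, P(3.9 < X < 14.4) = 0.32·0.0288534 + 0.31·0.32015 + 0.37·0.44488 = 0.273085.

0.2731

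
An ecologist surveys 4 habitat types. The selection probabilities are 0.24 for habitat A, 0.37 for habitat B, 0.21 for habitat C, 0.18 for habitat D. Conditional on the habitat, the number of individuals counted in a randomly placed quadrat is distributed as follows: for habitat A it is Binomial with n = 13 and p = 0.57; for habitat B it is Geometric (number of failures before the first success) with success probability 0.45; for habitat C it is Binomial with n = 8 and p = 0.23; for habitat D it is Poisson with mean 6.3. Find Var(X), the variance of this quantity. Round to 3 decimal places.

10.717

Per component, A: μ=7.41, E[X²]=58.0944; B: μ=1.22222, E[X²]=4.20988; C: μ=1.84, E[X²]=4.8024; D: μ=6.3, E[X²]=45.99.
E[X] = 0.24·7.41 + 0.37·1.22222 + 0.21·1.84 + 0.18·6.3 = 3.75102.
E[X²] = 0.24·58.0944 + 0.37·4.20988 + 0.21·4.8024 + 0.18·45.99 = 24.787.
Var(X) = E[X²] − (E[X])² = 24.787 − 14.0702 = 10.7168.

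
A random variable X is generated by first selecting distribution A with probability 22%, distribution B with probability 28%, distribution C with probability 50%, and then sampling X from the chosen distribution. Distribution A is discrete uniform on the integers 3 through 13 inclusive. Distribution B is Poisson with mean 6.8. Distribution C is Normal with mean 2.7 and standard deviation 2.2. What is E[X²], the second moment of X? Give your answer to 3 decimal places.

37.196

For each component E[X²] = Var + (mean)², giving A: 74; B: 53.04; C: 12.13.
Overall E[X²] = 0.22·74 + 0.28·53.04 + 0.5·12.13 = 37.1962.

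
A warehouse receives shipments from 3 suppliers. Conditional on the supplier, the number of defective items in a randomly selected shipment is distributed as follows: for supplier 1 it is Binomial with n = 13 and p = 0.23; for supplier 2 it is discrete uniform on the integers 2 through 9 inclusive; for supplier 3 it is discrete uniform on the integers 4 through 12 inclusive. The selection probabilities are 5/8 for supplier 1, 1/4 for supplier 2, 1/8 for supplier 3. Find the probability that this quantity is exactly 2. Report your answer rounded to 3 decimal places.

0.177

Conditional on each supplier, P(X = 2): 1: 0.232781; 2: 0.125; 3: 0.
By total probability, P(X = 2) = 0.625·0.232781 + 0.25·0.125 + 0.125·0 = 0.176738.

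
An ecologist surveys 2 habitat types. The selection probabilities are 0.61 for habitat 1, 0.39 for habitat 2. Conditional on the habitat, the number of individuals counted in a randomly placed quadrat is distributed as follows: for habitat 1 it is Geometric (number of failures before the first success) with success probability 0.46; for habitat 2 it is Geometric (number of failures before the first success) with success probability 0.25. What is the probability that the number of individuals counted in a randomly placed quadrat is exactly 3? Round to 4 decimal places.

Conditional on each habitat, P(X = 3): 1: 0.0724334; 2: 0.105469.
By total probability, P(X = 3) = 0.61·0.0724334 + 0.39·0.105469 = 0.0853172.

0.0853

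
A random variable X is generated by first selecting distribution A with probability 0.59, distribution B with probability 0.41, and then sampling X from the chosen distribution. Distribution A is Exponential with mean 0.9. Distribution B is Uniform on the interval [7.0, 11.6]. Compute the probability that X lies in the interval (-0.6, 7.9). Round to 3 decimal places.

Conditional on each component, P(-0.6 < X < 7.9): A: 0.999846; B: 0.195652.
By total probability, P(-0.6 < X < 7.9) = 0.59·0.999846 + 0.41·0.195652 = 0.670126.

0.670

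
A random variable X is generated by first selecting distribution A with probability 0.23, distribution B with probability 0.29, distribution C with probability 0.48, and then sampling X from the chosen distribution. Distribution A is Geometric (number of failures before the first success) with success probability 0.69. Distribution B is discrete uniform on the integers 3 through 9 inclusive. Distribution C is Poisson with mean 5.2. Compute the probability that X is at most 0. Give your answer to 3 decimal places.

Conditional on each component, P(X ≤ 0): A: 0.69; B: 0; C: 0.00551656.
By total probability, P(X ≤ 0) = 0.23·0.69 + 0.29·0 + 0.48·0.00551656 = 0.161348.

0.161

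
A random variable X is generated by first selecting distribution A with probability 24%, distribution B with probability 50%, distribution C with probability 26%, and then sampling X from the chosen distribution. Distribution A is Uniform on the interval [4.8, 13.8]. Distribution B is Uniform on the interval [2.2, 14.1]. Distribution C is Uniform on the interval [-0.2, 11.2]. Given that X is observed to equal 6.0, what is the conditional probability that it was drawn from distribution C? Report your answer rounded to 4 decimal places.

Likelihoods f(6.0 | ·): A: 0.111111; B: 0.0840336; C: 0.0877193.
Posterior ∝ prior × likelihood. Numerator for C: 0.26·0.0877193 = 0.022807.
Normalizing constant: 0.24·0.111111 + 0.5·0.0840336 + 0.26·0.0877193 = 0.0914905.
P(C | observation) = 0.022807 / 0.0914905 = 0.249283.

0.2493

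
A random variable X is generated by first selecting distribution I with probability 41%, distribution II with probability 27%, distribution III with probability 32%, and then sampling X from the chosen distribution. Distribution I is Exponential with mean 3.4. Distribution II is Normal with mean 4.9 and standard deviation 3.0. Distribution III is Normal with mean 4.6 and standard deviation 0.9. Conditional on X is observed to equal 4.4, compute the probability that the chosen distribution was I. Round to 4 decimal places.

Likelihoods f(4.4 | ·): I: 0.0806293; II: 0.131147; III: 0.432458.
Posterior ∝ prior × likelihood. Numerator for I: 0.41·0.0806293 = 0.033058.
Normalizing constant: 0.41·0.0806293 + 0.27·0.131147 + 0.32·0.432458 = 0.206854.
P(I | observation) = 0.033058 / 0.206854 = 0.159813.

0.1598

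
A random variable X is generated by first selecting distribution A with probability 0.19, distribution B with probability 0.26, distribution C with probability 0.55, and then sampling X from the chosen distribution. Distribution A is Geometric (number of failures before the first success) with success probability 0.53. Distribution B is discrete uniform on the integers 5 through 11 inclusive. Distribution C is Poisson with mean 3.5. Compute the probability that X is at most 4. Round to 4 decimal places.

Conditional on each component, P(X ≤ 4): A: 0.977065; B: 0; C: 0.725445.
By total probability, P(X ≤ 4) = 0.19·0.977065 + 0.26·0 + 0.55·0.725445 = 0.584637.

0.5846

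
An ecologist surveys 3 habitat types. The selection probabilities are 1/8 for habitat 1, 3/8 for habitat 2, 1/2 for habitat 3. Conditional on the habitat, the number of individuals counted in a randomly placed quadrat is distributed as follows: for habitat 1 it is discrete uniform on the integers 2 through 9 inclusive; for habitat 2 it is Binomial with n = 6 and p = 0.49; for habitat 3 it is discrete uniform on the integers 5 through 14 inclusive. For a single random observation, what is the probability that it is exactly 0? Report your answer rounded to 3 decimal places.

0.007

Conditional on each habitat, P(X = 0): 1: 0; 2: 0.0175963; 3: 0.
By total probability, P(X = 0) = 0.125·0 + 0.375·0.0175963 + 0.5·0 = 0.00659861.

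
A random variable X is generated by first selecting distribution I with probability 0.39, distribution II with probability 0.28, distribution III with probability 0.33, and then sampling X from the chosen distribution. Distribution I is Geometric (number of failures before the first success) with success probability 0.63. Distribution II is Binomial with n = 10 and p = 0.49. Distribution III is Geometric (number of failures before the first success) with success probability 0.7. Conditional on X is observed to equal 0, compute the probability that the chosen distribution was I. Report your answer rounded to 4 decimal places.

0.5151

Likelihoods P(X=0 | ·): I: 0.63; II: 0.00119042; III: 0.7.
Posterior ∝ prior × likelihood. Numerator for I: 0.39·0.63 = 0.2457.
Normalizing constant: 0.39·0.63 + 0.28·0.00119042 + 0.33·0.7 = 0.477033.
P(I | observation) = 0.2457 / 0.477033 = 0.515058.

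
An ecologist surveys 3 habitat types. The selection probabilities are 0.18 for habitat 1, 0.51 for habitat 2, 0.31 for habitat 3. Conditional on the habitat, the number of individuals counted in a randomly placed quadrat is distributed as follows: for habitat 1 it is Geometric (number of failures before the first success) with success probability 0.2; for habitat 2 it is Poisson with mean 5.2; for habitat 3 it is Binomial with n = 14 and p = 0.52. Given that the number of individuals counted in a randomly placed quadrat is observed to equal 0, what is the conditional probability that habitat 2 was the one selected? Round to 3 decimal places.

0.072

Likelihoods P(X=0 | ·): 1: 0.2; 2: 0.00551656; 3: 3.44649e-05.
Posterior ∝ prior × likelihood. Numerator for 2: 0.51·0.00551656 = 0.00281345.
Normalizing constant: 0.18·0.2 + 0.51·0.00551656 + 0.31·3.44649e-05 = 0.0388241.
P(2 | observation) = 0.00281345 / 0.0388241 = 0.0724665.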